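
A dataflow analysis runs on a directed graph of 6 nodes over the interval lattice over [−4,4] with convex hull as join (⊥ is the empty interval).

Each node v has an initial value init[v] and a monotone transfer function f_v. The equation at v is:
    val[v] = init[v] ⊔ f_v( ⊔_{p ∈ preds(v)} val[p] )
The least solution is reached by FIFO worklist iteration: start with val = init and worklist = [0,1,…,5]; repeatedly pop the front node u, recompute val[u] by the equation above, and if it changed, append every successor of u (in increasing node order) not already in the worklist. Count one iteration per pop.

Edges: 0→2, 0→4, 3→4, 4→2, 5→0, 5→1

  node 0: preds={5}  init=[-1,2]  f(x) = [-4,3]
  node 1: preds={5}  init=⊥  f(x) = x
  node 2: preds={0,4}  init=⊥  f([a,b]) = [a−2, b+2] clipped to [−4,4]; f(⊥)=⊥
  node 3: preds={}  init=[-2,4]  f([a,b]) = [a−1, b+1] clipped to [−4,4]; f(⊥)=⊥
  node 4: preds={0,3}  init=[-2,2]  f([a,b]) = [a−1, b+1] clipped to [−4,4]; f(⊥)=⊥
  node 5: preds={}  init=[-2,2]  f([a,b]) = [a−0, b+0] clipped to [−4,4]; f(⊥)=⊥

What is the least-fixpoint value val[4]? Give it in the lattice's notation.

Worklist (7 pops):
  #1 pop 0: in=[-2,2] → [-4,3] (was [-1,2]); enqueue []
  #2 pop 1: in=[-2,2] → [-2,2] (was ⊥); enqueue []
  #3 pop 2: in=[-4,3] → [-4,4] (was ⊥); enqueue []
  #4 pop 3: in=⊥ → [-2,4] (no change)
  #5 pop 4: in=[-4,4] → [-4,4] (was [-2,2]); enqueue [2]
  #6 pop 5: in=⊥ → [-2,2] (no change)
  #7 pop 2: in=[-4,4] → [-4,4] (no change)

Fixpoint:
  val[0] = [-4,3]
  val[1] = [-2,2]
  val[2] = [-4,4]
  val[3] = [-2,4]
  val[4] = [-4,4]
  val[5] = [-2,2]

[-4,4]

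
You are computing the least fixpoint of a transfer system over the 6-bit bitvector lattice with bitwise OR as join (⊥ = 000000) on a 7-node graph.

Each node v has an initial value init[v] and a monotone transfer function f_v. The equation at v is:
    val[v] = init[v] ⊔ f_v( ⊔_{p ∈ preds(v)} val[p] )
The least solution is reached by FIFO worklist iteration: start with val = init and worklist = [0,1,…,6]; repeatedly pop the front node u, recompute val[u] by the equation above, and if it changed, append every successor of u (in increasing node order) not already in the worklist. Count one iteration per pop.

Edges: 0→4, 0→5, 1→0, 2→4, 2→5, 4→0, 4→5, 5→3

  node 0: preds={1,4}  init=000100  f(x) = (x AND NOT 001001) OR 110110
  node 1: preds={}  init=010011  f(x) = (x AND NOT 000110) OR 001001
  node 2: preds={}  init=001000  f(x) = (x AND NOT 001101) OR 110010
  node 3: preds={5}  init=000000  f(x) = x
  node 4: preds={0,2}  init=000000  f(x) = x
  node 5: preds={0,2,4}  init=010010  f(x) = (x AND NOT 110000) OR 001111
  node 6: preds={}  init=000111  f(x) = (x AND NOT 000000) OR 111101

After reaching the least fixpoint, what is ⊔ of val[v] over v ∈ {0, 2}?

111110

Worklist (9 pops):
  #1 pop 0: in=010011 → 110110 (was 000100); enqueue []
  #2 pop 1: in=000000 → 011011 (was 010011); enqueue [0]
  #3 pop 2: in=000000 → 111010 (was 001000); enqueue []
  #4 pop 3: in=010010 → 010010 (was 000000); enqueue []
  #5 pop 4: in=111110 → 111110 (was 000000); enqueue []
  #6 pop 5: in=111110 → 011111 (was 010010); enqueue [3]
  #7 pop 6: in=000000 → 111111 (was 000111); enqueue []
  #8 pop 0: in=111111 → 110110 (no change)
  #9 pop 3: in=011111 → 011111 (was 010010); enqueue []

Fixpoint:
  val[0] = 110110
  val[1] = 011011
  val[2] = 111010
  val[3] = 011111
  val[4] = 111110
  val[5] = 011111
  val[6] = 111111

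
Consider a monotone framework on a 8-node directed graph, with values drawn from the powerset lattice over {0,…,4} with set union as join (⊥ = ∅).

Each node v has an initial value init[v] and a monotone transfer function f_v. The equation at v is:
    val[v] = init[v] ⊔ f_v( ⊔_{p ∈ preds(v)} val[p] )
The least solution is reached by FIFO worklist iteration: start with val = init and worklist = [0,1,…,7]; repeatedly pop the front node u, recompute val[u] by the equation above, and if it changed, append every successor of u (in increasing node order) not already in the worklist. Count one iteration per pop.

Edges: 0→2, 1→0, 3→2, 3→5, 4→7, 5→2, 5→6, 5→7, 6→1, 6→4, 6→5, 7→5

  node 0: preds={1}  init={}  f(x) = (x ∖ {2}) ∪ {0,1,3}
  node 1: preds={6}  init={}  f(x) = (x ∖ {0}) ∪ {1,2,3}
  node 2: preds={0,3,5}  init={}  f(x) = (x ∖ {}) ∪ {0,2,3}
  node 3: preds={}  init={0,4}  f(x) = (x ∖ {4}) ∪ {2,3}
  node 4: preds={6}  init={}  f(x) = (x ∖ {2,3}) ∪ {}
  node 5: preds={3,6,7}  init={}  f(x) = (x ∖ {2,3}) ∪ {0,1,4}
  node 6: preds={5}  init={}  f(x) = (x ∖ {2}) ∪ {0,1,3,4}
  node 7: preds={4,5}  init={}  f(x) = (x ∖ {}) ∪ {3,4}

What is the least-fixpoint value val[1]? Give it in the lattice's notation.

{1,2,3,4}

Iteration log — 16 steps:
  step 1. node 0  ⊔preds={}  new={0,1,3}  old={}  +wl: 
  step 2. node 1  ⊔preds={}  new={1,2,3}  old={}  +wl: 0
  step 3. node 2  ⊔preds={0,1,3,4}  new={0,1,2,3,4}  old={}  +wl: 
  step 4. node 3  ⊔preds={}  new={0,2,3,4}  old={0,4}  +wl: 2
  step 5. node 4  ⊔preds={}  new={}  stable
  step 6. node 5  ⊔preds={0,2,3,4}  new={0,1,4}  old={}  +wl: 
  step 7. node 6  ⊔preds={0,1,4}  new={0,1,3,4}  old={}  +wl: 1,4,5
  step 8. node 7  ⊔preds={0,1,4}  new={0,1,3,4}  old={}  +wl: 
  step 9. node 0  ⊔preds={1,2,3}  new={0,1,3}  stable
  step 10. node 2  ⊔preds={0,1,2,3,4}  new={0,1,2,3,4}  stable
  step 11. node 1  ⊔preds={0,1,3,4}  new={1,2,3,4}  old={1,2,3}  +wl: 0
  step 12. node 4  ⊔preds={0,1,3,4}  new={0,1,4}  old={}  +wl: 7
  step 13. node 5  ⊔preds={0,1,2,3,4}  new={0,1,4}  stable
  step 14. node 0  ⊔preds={1,2,3,4}  new={0,1,3,4}  old={0,1,3}  +wl: 2
  step 15. node 7  ⊔preds={0,1,4}  new={0,1,3,4}  stable
  step 16. node 2  ⊔preds={0,1,2,3,4}  new={0,1,2,3,4}  stable

Least fixpoint reached:
  node 0: {0,1,3,4}
  node 1: {1,2,3,4}
  node 2: {0,1,2,3,4}
  node 3: {0,2,3,4}
  node 4: {0,1,4}
  node 5: {0,1,4}
  node 6: {0,1,3,4}
  node 7: {0,1,3,4}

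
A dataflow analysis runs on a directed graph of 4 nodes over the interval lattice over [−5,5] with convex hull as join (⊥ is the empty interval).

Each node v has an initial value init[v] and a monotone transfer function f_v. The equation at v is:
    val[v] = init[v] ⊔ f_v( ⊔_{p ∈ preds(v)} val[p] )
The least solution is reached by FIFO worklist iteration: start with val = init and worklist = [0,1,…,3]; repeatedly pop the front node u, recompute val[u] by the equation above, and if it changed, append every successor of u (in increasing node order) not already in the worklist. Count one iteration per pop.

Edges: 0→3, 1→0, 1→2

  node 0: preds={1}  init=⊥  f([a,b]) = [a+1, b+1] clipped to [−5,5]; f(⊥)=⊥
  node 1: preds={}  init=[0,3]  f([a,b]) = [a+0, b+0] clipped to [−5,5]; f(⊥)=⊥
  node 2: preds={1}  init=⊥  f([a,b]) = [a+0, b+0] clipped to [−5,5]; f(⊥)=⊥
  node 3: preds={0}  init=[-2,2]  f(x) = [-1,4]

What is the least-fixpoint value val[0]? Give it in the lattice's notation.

Worklist (4 pops):
  #1 pop 0: in=[0,3] → [1,4] (was ⊥); enqueue []
  #2 pop 1: in=⊥ → [0,3] (no change)
  #3 pop 2: in=[0,3] → [0,3] (was ⊥); enqueue []
  #4 pop 3: in=[1,4] → [-2,4] (was [-2,2]); enqueue []

Fixpoint:
  val[0] = [1,4]
  val[1] = [0,3]
  val[2] = [0,3]
  val[3] = [-2,4]

[1,4]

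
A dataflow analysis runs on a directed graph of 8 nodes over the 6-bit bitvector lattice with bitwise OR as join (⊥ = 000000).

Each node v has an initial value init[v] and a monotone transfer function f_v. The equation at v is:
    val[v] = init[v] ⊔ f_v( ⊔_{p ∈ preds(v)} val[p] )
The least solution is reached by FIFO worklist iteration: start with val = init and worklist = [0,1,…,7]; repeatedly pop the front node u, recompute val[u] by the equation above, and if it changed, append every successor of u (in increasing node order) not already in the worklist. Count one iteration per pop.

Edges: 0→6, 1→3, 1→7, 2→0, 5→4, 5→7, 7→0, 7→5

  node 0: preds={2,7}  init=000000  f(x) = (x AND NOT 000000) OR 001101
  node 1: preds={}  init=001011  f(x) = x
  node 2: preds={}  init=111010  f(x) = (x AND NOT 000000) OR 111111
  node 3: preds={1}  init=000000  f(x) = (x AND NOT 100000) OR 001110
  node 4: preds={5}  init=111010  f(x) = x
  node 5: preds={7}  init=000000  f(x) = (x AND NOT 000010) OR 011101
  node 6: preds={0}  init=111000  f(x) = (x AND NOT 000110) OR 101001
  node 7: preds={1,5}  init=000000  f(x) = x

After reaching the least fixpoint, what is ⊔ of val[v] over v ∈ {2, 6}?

111111

Iteration log — 11 steps:
  step 1. node 0  ⊔preds=111010  new=111111  old=000000  +wl: 
  step 2. node 1  ⊔preds=000000  new=001011  stable
  step 3. node 2  ⊔preds=000000  new=111111  old=111010  +wl: 0
  step 4. node 3  ⊔preds=001011  new=001111  old=000000  +wl: 
  step 5. node 4  ⊔preds=000000  new=111010  stable
  step 6. node 5  ⊔preds=000000  new=011101  old=000000  +wl: 4
  step 7. node 6  ⊔preds=111111  new=111001  old=111000  +wl: 
  step 8. node 7  ⊔preds=011111  new=011111  old=000000  +wl: 5
  step 9. node 0  ⊔preds=111111  new=111111  stable
  step 10. node 4  ⊔preds=011101  new=111111  old=111010  +wl: 
  step 11. node 5  ⊔preds=011111  new=011101  stable

Least fixpoint reached:
  node 0: 111111
  node 1: 001011
  node 2: 111111
  node 3: 001111
  node 4: 111111
  node 5: 011101
  node 6: 111001
  node 7: 011111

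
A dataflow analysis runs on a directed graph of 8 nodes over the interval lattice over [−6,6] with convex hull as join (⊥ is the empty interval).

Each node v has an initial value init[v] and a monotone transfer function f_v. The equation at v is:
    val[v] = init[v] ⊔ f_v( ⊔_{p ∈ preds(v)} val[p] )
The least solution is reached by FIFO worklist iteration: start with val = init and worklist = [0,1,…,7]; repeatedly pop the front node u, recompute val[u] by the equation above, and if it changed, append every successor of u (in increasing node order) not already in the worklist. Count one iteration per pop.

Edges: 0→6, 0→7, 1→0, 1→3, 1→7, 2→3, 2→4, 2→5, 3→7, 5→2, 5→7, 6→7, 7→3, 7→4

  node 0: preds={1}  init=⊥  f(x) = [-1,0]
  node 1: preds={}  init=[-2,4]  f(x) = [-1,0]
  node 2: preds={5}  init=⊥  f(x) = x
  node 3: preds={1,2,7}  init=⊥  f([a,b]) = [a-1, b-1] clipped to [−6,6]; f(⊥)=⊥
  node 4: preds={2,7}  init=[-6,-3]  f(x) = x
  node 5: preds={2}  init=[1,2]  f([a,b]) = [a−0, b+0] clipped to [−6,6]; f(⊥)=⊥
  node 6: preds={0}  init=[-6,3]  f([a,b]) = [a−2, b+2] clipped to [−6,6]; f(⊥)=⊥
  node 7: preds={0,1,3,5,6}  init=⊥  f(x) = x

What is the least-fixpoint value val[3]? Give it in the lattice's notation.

[-6,3]

Trace (11 dequeues):
  [1] u=0 | in [-2,4] | out [-1,0] | prev ⊥ | push {}
  [2] u=1 | in ⊥ | out [-2,4] | ==
  [3] u=2 | in [1,2] | out [1,2] | prev ⊥ | push {}
  [4] u=3 | in [-2,4] | out [-3,3] | prev ⊥ | push {}
  [5] u=4 | in [1,2] | out [-6,2] | prev [-6,-3] | push {}
  [6] u=5 | in [1,2] | out [1,2] | ==
  [7] u=6 | in [-1,0] | out [-6,3] | ==
  [8] u=7 | in [-6,4] | out [-6,4] | prev ⊥ | push {3,4}
  [9] u=3 | in [-6,4] | out [-6,3] | prev [-3,3] | push {7}
  [10] u=4 | in [-6,4] | out [-6,4] | prev [-6,2] | push {}
  [11] u=7 | in [-6,4] | out [-6,4] | ==

Converged values:
  [0] [-1,0]
  [1] [-2,4]
  [2] [1,2]
  [3] [-6,3]
  [4] [-6,4]
  [5] [1,2]
  [6] [-6,3]
  [7] [-6,4]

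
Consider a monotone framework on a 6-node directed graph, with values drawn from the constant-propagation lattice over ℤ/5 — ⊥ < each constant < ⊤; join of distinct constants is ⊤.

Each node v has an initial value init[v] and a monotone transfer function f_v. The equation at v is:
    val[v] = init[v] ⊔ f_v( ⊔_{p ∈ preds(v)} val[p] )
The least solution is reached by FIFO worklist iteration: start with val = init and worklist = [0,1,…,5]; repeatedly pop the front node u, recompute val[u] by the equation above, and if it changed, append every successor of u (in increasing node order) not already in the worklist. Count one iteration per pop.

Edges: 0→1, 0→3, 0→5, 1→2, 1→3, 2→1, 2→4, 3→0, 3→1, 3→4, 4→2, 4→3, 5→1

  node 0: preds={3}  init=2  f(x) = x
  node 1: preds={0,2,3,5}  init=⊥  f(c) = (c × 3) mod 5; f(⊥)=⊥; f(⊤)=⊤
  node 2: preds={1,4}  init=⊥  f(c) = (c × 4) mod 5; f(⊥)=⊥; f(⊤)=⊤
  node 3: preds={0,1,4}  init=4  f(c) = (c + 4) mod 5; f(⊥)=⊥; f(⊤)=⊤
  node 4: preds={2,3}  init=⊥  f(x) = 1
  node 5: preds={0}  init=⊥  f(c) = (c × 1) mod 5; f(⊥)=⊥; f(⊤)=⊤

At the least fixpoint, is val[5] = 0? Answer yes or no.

no

Iteration log — 10 steps:
  step 1. node 0  ⊔preds=4  new=⊤  old=2  +wl: 
  step 2. node 1  ⊔preds=⊤  new=⊤  old=⊥  +wl: 
  step 3. node 2  ⊔preds=⊤  new=⊤  old=⊥  +wl: 1
  step 4. node 3  ⊔preds=⊤  new=⊤  old=4  +wl: 0
  step 5. node 4  ⊔preds=⊤  new=1  old=⊥  +wl: 2,3
  step 6. node 5  ⊔preds=⊤  new=⊤  old=⊥  +wl: 
  step 7. node 1  ⊔preds=⊤  new=⊤  stable
  step 8. node 0  ⊔preds=⊤  new=⊤  stable
  step 9. node 2  ⊔preds=⊤  new=⊤  stable
  step 10. node 3  ⊔preds=⊤  new=⊤  stable

Least fixpoint reached:
  node 0: ⊤
  node 1: ⊤
  node 2: ⊤
  node 3: ⊤
  node 4: 1
  node 5: ⊤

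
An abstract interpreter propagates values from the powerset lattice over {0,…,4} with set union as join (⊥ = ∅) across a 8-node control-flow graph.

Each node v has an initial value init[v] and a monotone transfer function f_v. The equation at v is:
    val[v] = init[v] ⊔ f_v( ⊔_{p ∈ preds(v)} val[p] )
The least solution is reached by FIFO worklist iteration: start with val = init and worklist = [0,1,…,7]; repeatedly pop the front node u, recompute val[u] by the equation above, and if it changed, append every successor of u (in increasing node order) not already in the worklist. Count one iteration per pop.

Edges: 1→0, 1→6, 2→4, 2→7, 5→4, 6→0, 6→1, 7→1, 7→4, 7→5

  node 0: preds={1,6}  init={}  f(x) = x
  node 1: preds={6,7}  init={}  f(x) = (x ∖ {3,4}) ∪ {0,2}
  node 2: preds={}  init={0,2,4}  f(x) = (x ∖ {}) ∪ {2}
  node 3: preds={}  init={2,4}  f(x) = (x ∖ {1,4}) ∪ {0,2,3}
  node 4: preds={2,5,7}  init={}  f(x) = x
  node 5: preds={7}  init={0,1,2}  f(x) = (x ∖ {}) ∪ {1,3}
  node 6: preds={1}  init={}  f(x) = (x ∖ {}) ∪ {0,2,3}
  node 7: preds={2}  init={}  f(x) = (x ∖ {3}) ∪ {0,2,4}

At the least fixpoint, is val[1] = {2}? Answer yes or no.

Trace (13 dequeues):
  [1] u=0 | in {} | out {} | ==
  [2] u=1 | in {} | out {0,2} | prev {} | push {0}
  [3] u=2 | in {} | out {0,2,4} | ==
  [4] u=3 | in {} | out {0,2,3,4} | prev {2,4} | push {}
  [5] u=4 | in {0,1,2,4} | out {0,1,2,4} | prev {} | push {}
  [6] u=5 | in {} | out {0,1,2,3} | prev {0,1,2} | push {4}
  [7] u=6 | in {0,2} | out {0,2,3} | prev {} | push {1}
  [8] u=7 | in {0,2,4} | out {0,2,4} | prev {} | push {5}
  [9] u=0 | in {0,2,3} | out {0,2,3} | prev {} | push {}
  [10] u=4 | in {0,1,2,3,4} | out {0,1,2,3,4} | prev {0,1,2,4} | push {}
  [11] u=1 | in {0,2,3,4} | out {0,2} | ==
  [12] u=5 | in {0,2,4} | out {0,1,2,3,4} | prev {0,1,2,3} | push {4}
  [13] u=4 | in {0,1,2,3,4} | out {0,1,2,3,4} | ==

Converged values:
  [0] {0,2,3}
  [1] {0,2}
  [2] {0,2,4}
  [3] {0,2,3,4}
  [4] {0,1,2,3,4}
  [5] {0,1,2,3,4}
  [6] {0,2,3}
  [7] {0,2,4}

no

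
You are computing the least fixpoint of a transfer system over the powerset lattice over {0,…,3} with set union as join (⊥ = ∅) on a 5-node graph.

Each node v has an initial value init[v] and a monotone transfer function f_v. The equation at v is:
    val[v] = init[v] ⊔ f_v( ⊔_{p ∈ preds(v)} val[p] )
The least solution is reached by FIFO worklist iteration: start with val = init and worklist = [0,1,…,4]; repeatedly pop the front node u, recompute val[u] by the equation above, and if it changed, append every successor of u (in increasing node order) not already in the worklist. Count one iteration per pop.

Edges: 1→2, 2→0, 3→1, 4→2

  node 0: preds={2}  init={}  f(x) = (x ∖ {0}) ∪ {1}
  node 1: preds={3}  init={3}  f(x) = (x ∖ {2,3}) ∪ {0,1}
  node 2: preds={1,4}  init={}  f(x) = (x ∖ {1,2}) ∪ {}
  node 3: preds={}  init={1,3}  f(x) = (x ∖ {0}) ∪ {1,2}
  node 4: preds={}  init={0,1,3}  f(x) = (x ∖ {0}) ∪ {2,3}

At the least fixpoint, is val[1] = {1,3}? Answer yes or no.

no

Trace (8 dequeues):
  [1] u=0 | in {} | out {1} | prev {} | push {}
  [2] u=1 | in {1,3} | out {0,1,3} | prev {3} | push {}
  [3] u=2 | in {0,1,3} | out {0,3} | prev {} | push {0}
  [4] u=3 | in {} | out {1,2,3} | prev {1,3} | push {1}
  [5] u=4 | in {} | out {0,1,2,3} | prev {0,1,3} | push {2}
  [6] u=0 | in {0,3} | out {1,3} | prev {1} | push {}
  [7] u=1 | in {1,2,3} | out {0,1,3} | ==
  [8] u=2 | in {0,1,2,3} | out {0,3} | ==

Converged values:
  [0] {1,3}
  [1] {0,1,3}
  [2] {0,3}
  [3] {1,2,3}
  [4] {0,1,2,3}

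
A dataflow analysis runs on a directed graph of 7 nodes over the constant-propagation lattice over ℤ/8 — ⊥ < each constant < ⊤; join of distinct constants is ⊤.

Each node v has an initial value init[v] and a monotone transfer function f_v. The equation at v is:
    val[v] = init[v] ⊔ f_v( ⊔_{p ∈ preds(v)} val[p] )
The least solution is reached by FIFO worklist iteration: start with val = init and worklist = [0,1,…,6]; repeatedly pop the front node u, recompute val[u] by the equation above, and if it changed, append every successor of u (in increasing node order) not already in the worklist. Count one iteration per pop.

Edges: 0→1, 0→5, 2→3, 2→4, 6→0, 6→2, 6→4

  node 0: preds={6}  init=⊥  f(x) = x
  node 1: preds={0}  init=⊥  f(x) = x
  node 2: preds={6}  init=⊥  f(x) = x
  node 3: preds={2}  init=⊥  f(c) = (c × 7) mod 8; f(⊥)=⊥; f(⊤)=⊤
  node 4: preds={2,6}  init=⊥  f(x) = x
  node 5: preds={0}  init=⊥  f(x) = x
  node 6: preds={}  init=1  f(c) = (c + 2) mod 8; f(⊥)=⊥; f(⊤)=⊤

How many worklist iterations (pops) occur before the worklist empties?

Worklist (7 pops):
  #1 pop 0: in=1 → 1 (was ⊥); enqueue []
  #2 pop 1: in=1 → 1 (was ⊥); enqueue []
  #3 pop 2: in=1 → 1 (was ⊥); enqueue []
  #4 pop 3: in=1 → 7 (was ⊥); enqueue []
  #5 pop 4: in=1 → 1 (was ⊥); enqueue []
  #6 pop 5: in=1 → 1 (was ⊥); enqueue []
  #7 pop 6: in=⊥ → 1 (no change)

Fixpoint:
  val[0] = 1
  val[1] = 1
  val[2] = 1
  val[3] = 7
  val[4] = 1
  val[5] = 1
  val[6] = 1

7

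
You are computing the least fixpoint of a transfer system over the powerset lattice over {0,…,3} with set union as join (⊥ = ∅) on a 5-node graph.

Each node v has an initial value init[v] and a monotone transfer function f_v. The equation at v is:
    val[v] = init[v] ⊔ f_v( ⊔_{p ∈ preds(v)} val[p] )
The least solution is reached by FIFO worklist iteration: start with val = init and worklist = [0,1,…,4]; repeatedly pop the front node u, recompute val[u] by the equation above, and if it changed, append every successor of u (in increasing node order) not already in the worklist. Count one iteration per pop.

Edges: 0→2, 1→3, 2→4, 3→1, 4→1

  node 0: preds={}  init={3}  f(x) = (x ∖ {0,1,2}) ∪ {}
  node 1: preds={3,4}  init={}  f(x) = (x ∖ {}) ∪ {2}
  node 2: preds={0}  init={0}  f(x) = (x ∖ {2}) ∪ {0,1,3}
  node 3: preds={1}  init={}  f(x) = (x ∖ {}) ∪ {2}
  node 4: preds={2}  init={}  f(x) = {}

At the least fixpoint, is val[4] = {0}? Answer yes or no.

Iteration log — 6 steps:
  step 1. node 0  ⊔preds={}  new={3}  stable
  step 2. node 1  ⊔preds={}  new={2}  old={}  +wl: 
  step 3. node 2  ⊔preds={3}  new={0,1,3}  old={0}  +wl: 
  step 4. node 3  ⊔preds={2}  new={2}  old={}  +wl: 1
  step 5. node 4  ⊔preds={0,1,3}  new={}  stable
  step 6. node 1  ⊔preds={2}  new={2}  stable

Least fixpoint reached:
  node 0: {3}
  node 1: {2}
  node 2: {0,1,3}
  node 3: {2}
  node 4: {}

no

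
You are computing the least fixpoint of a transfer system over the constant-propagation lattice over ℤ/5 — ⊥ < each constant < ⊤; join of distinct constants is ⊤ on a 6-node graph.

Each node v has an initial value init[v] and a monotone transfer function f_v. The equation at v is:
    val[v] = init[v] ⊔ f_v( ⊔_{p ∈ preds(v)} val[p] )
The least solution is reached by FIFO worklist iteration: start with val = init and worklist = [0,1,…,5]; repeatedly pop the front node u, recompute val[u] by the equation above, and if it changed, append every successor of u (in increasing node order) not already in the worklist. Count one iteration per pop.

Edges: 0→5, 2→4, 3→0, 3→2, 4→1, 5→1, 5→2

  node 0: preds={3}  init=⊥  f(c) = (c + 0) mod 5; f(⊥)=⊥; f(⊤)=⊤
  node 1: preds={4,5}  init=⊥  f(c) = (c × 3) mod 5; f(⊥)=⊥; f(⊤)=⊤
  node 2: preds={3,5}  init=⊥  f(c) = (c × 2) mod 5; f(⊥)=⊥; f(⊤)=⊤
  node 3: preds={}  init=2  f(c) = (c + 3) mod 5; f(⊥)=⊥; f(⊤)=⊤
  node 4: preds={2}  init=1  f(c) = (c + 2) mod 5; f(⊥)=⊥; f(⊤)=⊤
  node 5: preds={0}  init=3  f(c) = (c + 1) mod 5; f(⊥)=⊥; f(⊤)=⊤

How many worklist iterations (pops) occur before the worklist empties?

Iteration log — 7 steps:
  step 1. node 0  ⊔preds=2  new=2  old=⊥  +wl: 
  step 2. node 1  ⊔preds=⊤  new=⊤  old=⊥  +wl: 
  step 3. node 2  ⊔preds=⊤  new=⊤  old=⊥  +wl: 
  step 4. node 3  ⊔preds=⊥  new=2  stable
  step 5. node 4  ⊔preds=⊤  new=⊤  old=1  +wl: 1
  step 6. node 5  ⊔preds=2  new=3  stable
  step 7. node 1  ⊔preds=⊤  new=⊤  stable

Least fixpoint reached:
  node 0: 2
  node 1: ⊤
  node 2: ⊤
  node 3: 2
  node 4: ⊤
  node 5: 3

7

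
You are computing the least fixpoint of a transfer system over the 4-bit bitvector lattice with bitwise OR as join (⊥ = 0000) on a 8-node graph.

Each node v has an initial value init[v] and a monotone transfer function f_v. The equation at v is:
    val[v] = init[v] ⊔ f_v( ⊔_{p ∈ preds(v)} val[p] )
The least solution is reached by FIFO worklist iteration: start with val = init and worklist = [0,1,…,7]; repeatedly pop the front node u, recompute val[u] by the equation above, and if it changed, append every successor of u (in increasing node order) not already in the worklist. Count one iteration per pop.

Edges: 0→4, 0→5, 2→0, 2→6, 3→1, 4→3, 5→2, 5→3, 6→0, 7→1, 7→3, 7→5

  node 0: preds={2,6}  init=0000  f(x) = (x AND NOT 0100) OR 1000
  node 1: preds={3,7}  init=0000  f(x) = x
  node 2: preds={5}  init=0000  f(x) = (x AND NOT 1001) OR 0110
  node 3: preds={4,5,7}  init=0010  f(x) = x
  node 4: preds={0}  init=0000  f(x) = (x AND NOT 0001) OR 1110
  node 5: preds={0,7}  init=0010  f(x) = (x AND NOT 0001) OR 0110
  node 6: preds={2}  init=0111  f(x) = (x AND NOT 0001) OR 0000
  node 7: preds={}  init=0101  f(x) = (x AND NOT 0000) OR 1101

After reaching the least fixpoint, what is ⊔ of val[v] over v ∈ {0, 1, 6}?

Iteration log — 14 steps:
  step 1. node 0  ⊔preds=0111  new=1011  old=0000  +wl: 
  step 2. node 1  ⊔preds=0111  new=0111  old=0000  +wl: 
  step 3. node 2  ⊔preds=0010  new=0110  old=0000  +wl: 0
  step 4. node 3  ⊔preds=0111  new=0111  old=0010  +wl: 1
  step 5. node 4  ⊔preds=1011  new=1110  old=0000  +wl: 3
  step 6. node 5  ⊔preds=1111  new=1110  old=0010  +wl: 2
  step 7. node 6  ⊔preds=0110  new=0111  stable
  step 8. node 7  ⊔preds=0000  new=1101  old=0101  +wl: 5
  step 9. node 0  ⊔preds=0111  new=1011  stable
  step 10. node 1  ⊔preds=1111  new=1111  old=0111  +wl: 
  step 11. node 3  ⊔preds=1111  new=1111  old=0111  +wl: 1
  step 12. node 2  ⊔preds=1110  new=0110  stable
  step 13. node 5  ⊔preds=1111  new=1110  stable
  step 14. node 1  ⊔preds=1111  new=1111  stable

Least fixpoint reached:
  node 0: 1011
  node 1: 1111
  node 2: 0110
  node 3: 1111
  node 4: 1110
  node 5: 1110
  node 6: 0111
  node 7: 1101

1111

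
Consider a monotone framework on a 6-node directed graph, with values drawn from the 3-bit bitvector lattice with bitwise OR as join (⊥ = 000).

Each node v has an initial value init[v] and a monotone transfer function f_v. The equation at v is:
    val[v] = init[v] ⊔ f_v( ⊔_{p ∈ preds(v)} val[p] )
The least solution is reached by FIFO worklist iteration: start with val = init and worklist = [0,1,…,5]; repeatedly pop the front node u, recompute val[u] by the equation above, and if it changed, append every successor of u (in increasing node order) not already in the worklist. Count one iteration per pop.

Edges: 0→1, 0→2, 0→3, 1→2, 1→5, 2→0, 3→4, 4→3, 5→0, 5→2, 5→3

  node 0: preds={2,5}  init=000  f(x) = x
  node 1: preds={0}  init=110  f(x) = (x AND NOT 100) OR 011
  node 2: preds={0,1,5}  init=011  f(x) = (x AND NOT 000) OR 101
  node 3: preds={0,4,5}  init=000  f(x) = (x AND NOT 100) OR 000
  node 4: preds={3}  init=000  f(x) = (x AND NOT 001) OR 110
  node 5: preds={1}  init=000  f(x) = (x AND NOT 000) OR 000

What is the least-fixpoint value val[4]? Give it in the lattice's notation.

110

Worklist (10 pops):
  #1 pop 0: in=011 → 011 (was 000); enqueue []
  #2 pop 1: in=011 → 111 (was 110); enqueue []
  #3 pop 2: in=111 → 111 (was 011); enqueue [0]
  #4 pop 3: in=011 → 011 (was 000); enqueue []
  #5 pop 4: in=011 → 110 (was 000); enqueue [3]
  #6 pop 5: in=111 → 111 (was 000); enqueue [2]
  #7 pop 0: in=111 → 111 (was 011); enqueue [1]
  #8 pop 3: in=111 → 011 (no change)
  #9 pop 2: in=111 → 111 (no change)
  #10 pop 1: in=111 → 111 (no change)

Fixpoint:
  val[0] = 111
  val[1] = 111
  val[2] = 111
  val[3] = 011
  val[4] = 110
  val[5] = 111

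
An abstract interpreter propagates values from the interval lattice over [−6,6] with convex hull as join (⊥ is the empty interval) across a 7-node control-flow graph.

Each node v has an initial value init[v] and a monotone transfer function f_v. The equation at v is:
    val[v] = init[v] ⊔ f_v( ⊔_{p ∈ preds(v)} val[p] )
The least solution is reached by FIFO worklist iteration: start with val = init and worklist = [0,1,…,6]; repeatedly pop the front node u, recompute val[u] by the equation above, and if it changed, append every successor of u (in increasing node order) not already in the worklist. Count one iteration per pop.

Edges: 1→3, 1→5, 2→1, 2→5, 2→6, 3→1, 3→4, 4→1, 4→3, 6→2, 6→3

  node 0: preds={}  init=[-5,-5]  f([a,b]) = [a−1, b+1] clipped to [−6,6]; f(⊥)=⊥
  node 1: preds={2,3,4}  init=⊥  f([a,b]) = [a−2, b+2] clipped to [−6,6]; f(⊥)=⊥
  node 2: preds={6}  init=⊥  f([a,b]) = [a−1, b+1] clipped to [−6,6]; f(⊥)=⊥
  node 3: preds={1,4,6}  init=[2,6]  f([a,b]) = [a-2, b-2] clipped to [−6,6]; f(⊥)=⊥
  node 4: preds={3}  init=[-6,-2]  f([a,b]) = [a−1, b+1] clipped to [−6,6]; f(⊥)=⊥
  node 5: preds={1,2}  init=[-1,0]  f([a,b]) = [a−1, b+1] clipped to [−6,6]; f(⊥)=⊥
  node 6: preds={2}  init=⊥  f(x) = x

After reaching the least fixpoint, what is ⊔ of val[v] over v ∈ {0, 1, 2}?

[-6,6]

Iteration log — 9 steps:
  step 1. node 0  ⊔preds=⊥  new=[-5,-5]  stable
  step 2. node 1  ⊔preds=[-6,6]  new=[-6,6]  old=⊥  +wl: 
  step 3. node 2  ⊔preds=⊥  new=⊥  stable
  step 4. node 3  ⊔preds=[-6,6]  new=[-6,6]  old=[2,6]  +wl: 1
  step 5. node 4  ⊔preds=[-6,6]  new=[-6,6]  old=[-6,-2]  +wl: 3
  step 6. node 5  ⊔preds=[-6,6]  new=[-6,6]  old=[-1,0]  +wl: 
  step 7. node 6  ⊔preds=⊥  new=⊥  stable
  step 8. node 1  ⊔preds=[-6,6]  new=[-6,6]  stable
  step 9. node 3  ⊔preds=[-6,6]  new=[-6,6]  stable

Least fixpoint reached:
  node 0: [-5,-5]
  node 1: [-6,6]
  node 2: ⊥
  node 3: [-6,6]
  node 4: [-6,6]
  node 5: [-6,6]
  node 6: ⊥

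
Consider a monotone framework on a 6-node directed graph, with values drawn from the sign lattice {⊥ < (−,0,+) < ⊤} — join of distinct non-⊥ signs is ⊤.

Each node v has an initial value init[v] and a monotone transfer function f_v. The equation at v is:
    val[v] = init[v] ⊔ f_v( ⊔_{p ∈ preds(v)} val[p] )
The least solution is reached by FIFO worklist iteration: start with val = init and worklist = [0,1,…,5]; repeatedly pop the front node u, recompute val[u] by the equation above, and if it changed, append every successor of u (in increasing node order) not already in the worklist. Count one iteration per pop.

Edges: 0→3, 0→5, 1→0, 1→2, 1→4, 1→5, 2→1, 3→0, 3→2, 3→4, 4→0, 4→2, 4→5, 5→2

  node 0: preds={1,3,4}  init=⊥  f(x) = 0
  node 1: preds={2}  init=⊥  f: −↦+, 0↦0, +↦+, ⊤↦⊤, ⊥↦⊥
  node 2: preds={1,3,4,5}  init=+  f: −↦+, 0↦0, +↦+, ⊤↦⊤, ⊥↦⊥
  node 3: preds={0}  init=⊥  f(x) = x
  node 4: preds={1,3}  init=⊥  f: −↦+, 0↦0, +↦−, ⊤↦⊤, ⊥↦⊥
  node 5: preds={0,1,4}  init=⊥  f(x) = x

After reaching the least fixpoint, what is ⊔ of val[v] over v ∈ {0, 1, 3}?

Iteration log — 13 steps:
  step 1. node 0  ⊔preds=⊥  new=0  old=⊥  +wl: 
  step 2. node 1  ⊔preds=+  new=+  old=⊥  +wl: 0
  step 3. node 2  ⊔preds=+  new=+  stable
  step 4. node 3  ⊔preds=0  new=0  old=⊥  +wl: 2
  step 5. node 4  ⊔preds=⊤  new=⊤  old=⊥  +wl: 
  step 6. node 5  ⊔preds=⊤  new=⊤  old=⊥  +wl: 
  step 7. node 0  ⊔preds=⊤  new=0  stable
  step 8. node 2  ⊔preds=⊤  new=⊤  old=+  +wl: 1
  step 9. node 1  ⊔preds=⊤  new=⊤  old=+  +wl: 0,2,4,5
  step 10. node 0  ⊔preds=⊤  new=0  stable
  step 11. node 2  ⊔preds=⊤  new=⊤  stable
  step 12. node 4  ⊔preds=⊤  new=⊤  stable
  step 13. node 5  ⊔preds=⊤  new=⊤  stable

Least fixpoint reached:
  node 0: 0
  node 1: ⊤
  node 2: ⊤
  node 3: 0
  node 4: ⊤
  node 5: ⊤

⊤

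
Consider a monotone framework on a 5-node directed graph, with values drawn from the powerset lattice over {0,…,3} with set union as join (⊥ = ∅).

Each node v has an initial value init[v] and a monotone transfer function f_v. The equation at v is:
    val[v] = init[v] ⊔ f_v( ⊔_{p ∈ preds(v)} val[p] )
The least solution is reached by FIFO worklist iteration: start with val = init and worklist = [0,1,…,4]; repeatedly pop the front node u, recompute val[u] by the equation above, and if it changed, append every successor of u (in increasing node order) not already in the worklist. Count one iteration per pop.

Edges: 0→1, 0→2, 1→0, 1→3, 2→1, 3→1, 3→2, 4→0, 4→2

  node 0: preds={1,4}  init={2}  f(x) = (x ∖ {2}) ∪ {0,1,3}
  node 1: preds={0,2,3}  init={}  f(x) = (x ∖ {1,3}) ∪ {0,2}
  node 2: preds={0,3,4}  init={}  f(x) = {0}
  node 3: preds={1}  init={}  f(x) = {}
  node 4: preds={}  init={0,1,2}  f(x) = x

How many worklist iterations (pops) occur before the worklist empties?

7

Worklist (7 pops):
  #1 pop 0: in={0,1,2} → {0,1,2,3} (was {2}); enqueue []
  #2 pop 1: in={0,1,2,3} → {0,2} (was {}); enqueue [0]
  #3 pop 2: in={0,1,2,3} → {0} (was {}); enqueue [1]
  #4 pop 3: in={0,2} → {} (no change)
  #5 pop 4: in={} → {0,1,2} (no change)
  #6 pop 0: in={0,1,2} → {0,1,2,3} (no change)
  #7 pop 1: in={0,1,2,3} → {0,2} (no change)

Fixpoint:
  val[0] = {0,1,2,3}
  val[1] = {0,2}
  val[2] = {0}
  val[3] = {}
  val[4] = {0,1,2}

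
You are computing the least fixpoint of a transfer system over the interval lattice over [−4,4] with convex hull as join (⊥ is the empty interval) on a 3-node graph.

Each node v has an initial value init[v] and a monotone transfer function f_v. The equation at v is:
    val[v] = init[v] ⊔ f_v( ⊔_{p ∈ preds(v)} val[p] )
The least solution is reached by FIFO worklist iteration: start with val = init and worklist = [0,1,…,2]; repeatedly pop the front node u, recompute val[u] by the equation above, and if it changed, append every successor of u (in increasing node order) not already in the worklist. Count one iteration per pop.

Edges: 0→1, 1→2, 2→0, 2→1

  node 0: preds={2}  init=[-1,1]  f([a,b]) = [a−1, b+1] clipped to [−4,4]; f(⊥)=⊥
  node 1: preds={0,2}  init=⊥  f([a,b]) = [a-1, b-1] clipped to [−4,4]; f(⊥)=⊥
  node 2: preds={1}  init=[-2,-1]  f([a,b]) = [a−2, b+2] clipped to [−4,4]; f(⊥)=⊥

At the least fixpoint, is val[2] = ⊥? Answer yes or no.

no

Iteration log — 9 steps:
  step 1. node 0  ⊔preds=[-2,-1]  new=[-3,1]  old=[-1,1]  +wl: 
  step 2. node 1  ⊔preds=[-3,1]  new=[-4,0]  old=⊥  +wl: 
  step 3. node 2  ⊔preds=[-4,0]  new=[-4,2]  old=[-2,-1]  +wl: 0,1
  step 4. node 0  ⊔preds=[-4,2]  new=[-4,3]  old=[-3,1]  +wl: 
  step 5. node 1  ⊔preds=[-4,3]  new=[-4,2]  old=[-4,0]  +wl: 2
  step 6. node 2  ⊔preds=[-4,2]  new=[-4,4]  old=[-4,2]  +wl: 0,1
  step 7. node 0  ⊔preds=[-4,4]  new=[-4,4]  old=[-4,3]  +wl: 
  step 8. node 1  ⊔preds=[-4,4]  new=[-4,3]  old=[-4,2]  +wl: 2
  step 9. node 2  ⊔preds=[-4,3]  new=[-4,4]  stable

Least fixpoint reached:
  node 0: [-4,4]
  node 1: [-4,3]
  node 2: [-4,4]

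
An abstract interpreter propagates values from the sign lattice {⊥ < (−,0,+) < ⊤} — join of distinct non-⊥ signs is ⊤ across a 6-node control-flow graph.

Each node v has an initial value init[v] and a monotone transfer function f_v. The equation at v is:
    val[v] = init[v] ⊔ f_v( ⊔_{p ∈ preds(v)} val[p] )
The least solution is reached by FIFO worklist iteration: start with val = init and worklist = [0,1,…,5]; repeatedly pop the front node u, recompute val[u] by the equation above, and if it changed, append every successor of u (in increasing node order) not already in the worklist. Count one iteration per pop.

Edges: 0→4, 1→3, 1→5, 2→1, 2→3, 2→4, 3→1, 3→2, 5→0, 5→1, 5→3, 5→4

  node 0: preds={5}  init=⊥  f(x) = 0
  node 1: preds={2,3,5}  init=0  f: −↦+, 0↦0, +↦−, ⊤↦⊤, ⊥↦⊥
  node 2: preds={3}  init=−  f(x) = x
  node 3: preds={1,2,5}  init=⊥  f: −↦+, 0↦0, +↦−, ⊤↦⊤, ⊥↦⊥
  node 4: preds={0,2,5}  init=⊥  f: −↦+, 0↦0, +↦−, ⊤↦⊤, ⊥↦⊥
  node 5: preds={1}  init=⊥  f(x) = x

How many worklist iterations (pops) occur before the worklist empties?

12

Iteration log — 12 steps:
  step 1. node 0  ⊔preds=⊥  new=0  old=⊥  +wl: 
  step 2. node 1  ⊔preds=−  new=⊤  old=0  +wl: 
  step 3. node 2  ⊔preds=⊥  new=−  stable
  step 4. node 3  ⊔preds=⊤  new=⊤  old=⊥  +wl: 1,2
  step 5. node 4  ⊔preds=⊤  new=⊤  old=⊥  +wl: 
  step 6. node 5  ⊔preds=⊤  new=⊤  old=⊥  +wl: 0,3,4
  step 7. node 1  ⊔preds=⊤  new=⊤  stable
  step 8. node 2  ⊔preds=⊤  new=⊤  old=−  +wl: 1
  step 9. node 0  ⊔preds=⊤  new=0  stable
  step 10. node 3  ⊔preds=⊤  new=⊤  stable
  step 11. node 4  ⊔preds=⊤  new=⊤  stable
  step 12. node 1  ⊔preds=⊤  new=⊤  stable

Least fixpoint reached:
  node 0: 0
  node 1: ⊤
  node 2: ⊤
  node 3: ⊤
  node 4: ⊤
  node 5: ⊤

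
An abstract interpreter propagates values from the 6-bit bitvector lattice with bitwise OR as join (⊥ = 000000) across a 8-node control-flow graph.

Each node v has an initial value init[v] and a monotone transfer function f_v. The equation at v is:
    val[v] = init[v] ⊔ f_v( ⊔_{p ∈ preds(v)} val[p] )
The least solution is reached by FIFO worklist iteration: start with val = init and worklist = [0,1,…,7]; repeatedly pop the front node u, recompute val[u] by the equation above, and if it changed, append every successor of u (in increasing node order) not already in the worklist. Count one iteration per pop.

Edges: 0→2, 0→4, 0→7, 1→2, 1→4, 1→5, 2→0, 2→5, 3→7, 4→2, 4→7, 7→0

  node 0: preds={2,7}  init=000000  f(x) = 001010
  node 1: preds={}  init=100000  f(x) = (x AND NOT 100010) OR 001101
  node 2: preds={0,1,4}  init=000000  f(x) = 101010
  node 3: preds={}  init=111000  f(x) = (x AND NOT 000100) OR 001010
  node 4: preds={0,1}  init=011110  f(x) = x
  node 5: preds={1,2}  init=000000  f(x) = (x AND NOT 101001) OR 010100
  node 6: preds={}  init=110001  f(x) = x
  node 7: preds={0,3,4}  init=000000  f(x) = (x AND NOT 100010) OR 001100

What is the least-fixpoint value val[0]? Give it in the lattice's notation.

Trace (10 dequeues):
  [1] u=0 | in 000000 | out 001010 | prev 000000 | push {}
  [2] u=1 | in 000000 | out 101101 | prev 100000 | push {}
  [3] u=2 | in 111111 | out 101010 | prev 000000 | push {0}
  [4] u=3 | in 000000 | out 111010 | prev 111000 | push {}
  [5] u=4 | in 101111 | out 111111 | prev 011110 | push {2}
  [6] u=5 | in 101111 | out 010110 | prev 000000 | push {}
  [7] u=6 | in 000000 | out 110001 | ==
  [8] u=7 | in 111111 | out 011101 | prev 000000 | push {}
  [9] u=0 | in 111111 | out 001010 | ==
  [10] u=2 | in 111111 | out 101010 | ==

Converged values:
  [0] 001010
  [1] 101101
  [2] 101010
  [3] 111010
  [4] 111111
  [5] 010110
  [6] 110001
  [7] 011101

001010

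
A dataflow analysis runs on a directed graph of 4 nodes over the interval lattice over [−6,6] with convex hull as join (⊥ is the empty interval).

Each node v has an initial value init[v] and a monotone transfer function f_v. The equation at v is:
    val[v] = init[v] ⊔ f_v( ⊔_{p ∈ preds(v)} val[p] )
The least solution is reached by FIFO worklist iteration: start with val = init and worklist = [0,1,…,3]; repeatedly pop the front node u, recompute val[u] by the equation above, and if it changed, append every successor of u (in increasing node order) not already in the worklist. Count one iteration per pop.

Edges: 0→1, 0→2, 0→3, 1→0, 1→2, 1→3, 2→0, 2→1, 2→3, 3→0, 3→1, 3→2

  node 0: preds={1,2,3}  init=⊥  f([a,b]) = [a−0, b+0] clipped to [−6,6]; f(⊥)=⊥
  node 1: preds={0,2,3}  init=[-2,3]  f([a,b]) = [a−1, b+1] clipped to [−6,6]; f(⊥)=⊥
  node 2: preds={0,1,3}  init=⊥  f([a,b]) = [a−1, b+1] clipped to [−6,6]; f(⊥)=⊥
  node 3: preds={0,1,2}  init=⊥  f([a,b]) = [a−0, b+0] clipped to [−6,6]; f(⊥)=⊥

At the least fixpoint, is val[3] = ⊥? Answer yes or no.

Worklist (13 pops):
  #1 pop 0: in=[-2,3] → [-2,3] (was ⊥); enqueue []
  #2 pop 1: in=[-2,3] → [-3,4] (was [-2,3]); enqueue [0]
  #3 pop 2: in=[-3,4] → [-4,5] (was ⊥); enqueue [1]
  #4 pop 3: in=[-4,5] → [-4,5] (was ⊥); enqueue [2]
  #5 pop 0: in=[-4,5] → [-4,5] (was [-2,3]); enqueue [3]
  #6 pop 1: in=[-4,5] → [-5,6] (was [-3,4]); enqueue [0]
  #7 pop 2: in=[-5,6] → [-6,6] (was [-4,5]); enqueue [1]
  #8 pop 3: in=[-6,6] → [-6,6] (was [-4,5]); enqueue [2]
  #9 pop 0: in=[-6,6] → [-6,6] (was [-4,5]); enqueue [3]
  #10 pop 1: in=[-6,6] → [-6,6] (was [-5,6]); enqueue [0]
  #11 pop 2: in=[-6,6] → [-6,6] (no change)
  #12 pop 3: in=[-6,6] → [-6,6] (no change)
  #13 pop 0: in=[-6,6] → [-6,6] (no change)

Fixpoint:
  val[0] = [-6,6]
  val[1] = [-6,6]
  val[2] = [-6,6]
  val[3] = [-6,6]

no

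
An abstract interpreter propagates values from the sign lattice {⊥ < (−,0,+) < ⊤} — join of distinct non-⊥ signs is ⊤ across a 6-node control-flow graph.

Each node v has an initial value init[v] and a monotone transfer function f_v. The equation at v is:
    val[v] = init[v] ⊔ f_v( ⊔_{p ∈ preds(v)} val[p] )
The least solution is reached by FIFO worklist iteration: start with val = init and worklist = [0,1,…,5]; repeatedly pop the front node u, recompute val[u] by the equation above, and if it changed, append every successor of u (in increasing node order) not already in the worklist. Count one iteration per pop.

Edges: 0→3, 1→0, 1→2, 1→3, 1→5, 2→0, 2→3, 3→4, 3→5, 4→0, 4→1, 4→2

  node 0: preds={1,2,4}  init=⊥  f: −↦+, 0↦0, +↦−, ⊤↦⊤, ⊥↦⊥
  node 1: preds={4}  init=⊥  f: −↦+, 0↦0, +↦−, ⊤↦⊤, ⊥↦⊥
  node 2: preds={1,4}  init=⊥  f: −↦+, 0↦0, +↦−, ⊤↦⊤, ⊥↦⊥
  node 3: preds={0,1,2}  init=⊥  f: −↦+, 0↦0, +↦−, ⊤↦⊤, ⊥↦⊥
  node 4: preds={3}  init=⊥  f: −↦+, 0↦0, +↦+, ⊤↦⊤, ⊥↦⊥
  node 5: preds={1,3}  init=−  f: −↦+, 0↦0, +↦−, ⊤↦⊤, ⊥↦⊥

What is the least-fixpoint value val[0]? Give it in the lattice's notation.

⊥

Worklist (6 pops):
  #1 pop 0: in=⊥ → ⊥ (no change)
  #2 pop 1: in=⊥ → ⊥ (no change)
  #3 pop 2: in=⊥ → ⊥ (no change)
  #4 pop 3: in=⊥ → ⊥ (no change)
  #5 pop 4: in=⊥ → ⊥ (no change)
  #6 pop 5: in=⊥ → − (no change)

Fixpoint:
  val[0] = ⊥
  val[1] = ⊥
  val[2] = ⊥
  val[3] = ⊥
  val[4] = ⊥
  val[5] = −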